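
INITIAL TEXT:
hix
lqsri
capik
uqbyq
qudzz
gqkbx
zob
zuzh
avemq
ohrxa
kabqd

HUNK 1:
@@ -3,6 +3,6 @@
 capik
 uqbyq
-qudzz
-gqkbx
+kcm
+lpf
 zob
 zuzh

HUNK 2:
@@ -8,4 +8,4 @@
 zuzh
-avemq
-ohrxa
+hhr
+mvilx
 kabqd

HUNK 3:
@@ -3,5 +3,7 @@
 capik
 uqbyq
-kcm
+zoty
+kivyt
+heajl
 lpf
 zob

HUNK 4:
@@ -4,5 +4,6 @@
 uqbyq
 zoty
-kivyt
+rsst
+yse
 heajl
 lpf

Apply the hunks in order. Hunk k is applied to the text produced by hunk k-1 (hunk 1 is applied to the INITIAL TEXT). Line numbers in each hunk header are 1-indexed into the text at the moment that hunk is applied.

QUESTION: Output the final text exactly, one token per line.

Hunk 1: at line 3 remove [qudzz,gqkbx] add [kcm,lpf] -> 11 lines: hix lqsri capik uqbyq kcm lpf zob zuzh avemq ohrxa kabqd
Hunk 2: at line 8 remove [avemq,ohrxa] add [hhr,mvilx] -> 11 lines: hix lqsri capik uqbyq kcm lpf zob zuzh hhr mvilx kabqd
Hunk 3: at line 3 remove [kcm] add [zoty,kivyt,heajl] -> 13 lines: hix lqsri capik uqbyq zoty kivyt heajl lpf zob zuzh hhr mvilx kabqd
Hunk 4: at line 4 remove [kivyt] add [rsst,yse] -> 14 lines: hix lqsri capik uqbyq zoty rsst yse heajl lpf zob zuzh hhr mvilx kabqd

Answer: hix
lqsri
capik
uqbyq
zoty
rsst
yse
heajl
lpf
zob
zuzh
hhr
mvilx
kabqd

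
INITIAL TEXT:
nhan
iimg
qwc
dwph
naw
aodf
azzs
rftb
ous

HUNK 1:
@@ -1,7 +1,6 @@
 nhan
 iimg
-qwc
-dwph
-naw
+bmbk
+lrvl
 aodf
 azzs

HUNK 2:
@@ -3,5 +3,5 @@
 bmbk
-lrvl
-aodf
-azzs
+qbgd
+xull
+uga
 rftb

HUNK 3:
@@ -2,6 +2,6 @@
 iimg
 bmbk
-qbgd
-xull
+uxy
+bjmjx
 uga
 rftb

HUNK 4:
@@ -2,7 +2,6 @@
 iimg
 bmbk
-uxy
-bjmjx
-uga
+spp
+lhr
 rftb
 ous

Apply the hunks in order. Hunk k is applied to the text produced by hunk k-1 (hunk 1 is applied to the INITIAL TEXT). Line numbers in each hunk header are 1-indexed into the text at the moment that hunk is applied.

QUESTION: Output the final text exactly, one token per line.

Hunk 1: at line 1 remove [qwc,dwph,naw] add [bmbk,lrvl] -> 8 lines: nhan iimg bmbk lrvl aodf azzs rftb ous
Hunk 2: at line 3 remove [lrvl,aodf,azzs] add [qbgd,xull,uga] -> 8 lines: nhan iimg bmbk qbgd xull uga rftb ous
Hunk 3: at line 2 remove [qbgd,xull] add [uxy,bjmjx] -> 8 lines: nhan iimg bmbk uxy bjmjx uga rftb ous
Hunk 4: at line 2 remove [uxy,bjmjx,uga] add [spp,lhr] -> 7 lines: nhan iimg bmbk spp lhr rftb ous

Answer: nhan
iimg
bmbk
spp
lhr
rftb
ous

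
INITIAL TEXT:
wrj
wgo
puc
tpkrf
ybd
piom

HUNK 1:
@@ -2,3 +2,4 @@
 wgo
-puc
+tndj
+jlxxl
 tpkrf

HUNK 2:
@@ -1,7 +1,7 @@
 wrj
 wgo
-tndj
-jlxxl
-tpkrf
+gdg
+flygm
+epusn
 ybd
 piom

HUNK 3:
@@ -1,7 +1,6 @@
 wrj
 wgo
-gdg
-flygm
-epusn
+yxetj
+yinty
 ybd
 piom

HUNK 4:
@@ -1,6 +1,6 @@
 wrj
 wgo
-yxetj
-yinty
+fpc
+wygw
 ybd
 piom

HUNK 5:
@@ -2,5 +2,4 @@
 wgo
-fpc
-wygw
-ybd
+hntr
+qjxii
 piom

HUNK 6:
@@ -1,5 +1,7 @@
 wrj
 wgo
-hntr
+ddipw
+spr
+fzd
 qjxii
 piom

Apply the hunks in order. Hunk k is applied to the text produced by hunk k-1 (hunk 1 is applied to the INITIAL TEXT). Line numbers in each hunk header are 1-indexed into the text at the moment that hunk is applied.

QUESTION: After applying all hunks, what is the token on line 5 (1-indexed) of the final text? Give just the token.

Hunk 1: at line 2 remove [puc] add [tndj,jlxxl] -> 7 lines: wrj wgo tndj jlxxl tpkrf ybd piom
Hunk 2: at line 1 remove [tndj,jlxxl,tpkrf] add [gdg,flygm,epusn] -> 7 lines: wrj wgo gdg flygm epusn ybd piom
Hunk 3: at line 1 remove [gdg,flygm,epusn] add [yxetj,yinty] -> 6 lines: wrj wgo yxetj yinty ybd piom
Hunk 4: at line 1 remove [yxetj,yinty] add [fpc,wygw] -> 6 lines: wrj wgo fpc wygw ybd piom
Hunk 5: at line 2 remove [fpc,wygw,ybd] add [hntr,qjxii] -> 5 lines: wrj wgo hntr qjxii piom
Hunk 6: at line 1 remove [hntr] add [ddipw,spr,fzd] -> 7 lines: wrj wgo ddipw spr fzd qjxii piom
Final line 5: fzd

Answer: fzd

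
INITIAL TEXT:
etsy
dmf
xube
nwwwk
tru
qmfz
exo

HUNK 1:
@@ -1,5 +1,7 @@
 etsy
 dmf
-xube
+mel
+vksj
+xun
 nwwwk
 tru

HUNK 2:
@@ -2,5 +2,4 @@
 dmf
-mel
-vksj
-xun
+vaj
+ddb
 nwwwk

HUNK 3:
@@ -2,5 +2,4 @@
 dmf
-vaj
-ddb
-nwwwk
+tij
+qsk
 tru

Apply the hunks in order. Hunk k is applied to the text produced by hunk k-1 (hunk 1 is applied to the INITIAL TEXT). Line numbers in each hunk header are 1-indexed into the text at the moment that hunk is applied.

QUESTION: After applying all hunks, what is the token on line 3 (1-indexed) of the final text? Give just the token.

Answer: tij

Derivation:
Hunk 1: at line 1 remove [xube] add [mel,vksj,xun] -> 9 lines: etsy dmf mel vksj xun nwwwk tru qmfz exo
Hunk 2: at line 2 remove [mel,vksj,xun] add [vaj,ddb] -> 8 lines: etsy dmf vaj ddb nwwwk tru qmfz exo
Hunk 3: at line 2 remove [vaj,ddb,nwwwk] add [tij,qsk] -> 7 lines: etsy dmf tij qsk tru qmfz exo
Final line 3: tij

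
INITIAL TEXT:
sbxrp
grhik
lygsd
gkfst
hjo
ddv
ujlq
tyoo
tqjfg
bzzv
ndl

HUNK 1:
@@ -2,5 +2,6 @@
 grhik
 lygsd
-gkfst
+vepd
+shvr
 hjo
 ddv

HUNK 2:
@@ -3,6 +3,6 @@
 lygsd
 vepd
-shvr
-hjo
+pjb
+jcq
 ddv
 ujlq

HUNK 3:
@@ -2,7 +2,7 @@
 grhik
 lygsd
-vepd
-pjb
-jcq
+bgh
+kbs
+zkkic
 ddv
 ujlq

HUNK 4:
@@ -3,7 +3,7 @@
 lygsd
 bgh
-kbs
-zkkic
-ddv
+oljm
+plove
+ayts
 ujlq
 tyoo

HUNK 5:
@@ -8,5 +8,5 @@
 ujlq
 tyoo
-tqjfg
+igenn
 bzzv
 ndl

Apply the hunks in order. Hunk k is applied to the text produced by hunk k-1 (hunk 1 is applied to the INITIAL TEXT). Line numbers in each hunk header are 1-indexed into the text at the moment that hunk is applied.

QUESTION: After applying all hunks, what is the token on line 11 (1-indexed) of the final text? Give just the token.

Hunk 1: at line 2 remove [gkfst] add [vepd,shvr] -> 12 lines: sbxrp grhik lygsd vepd shvr hjo ddv ujlq tyoo tqjfg bzzv ndl
Hunk 2: at line 3 remove [shvr,hjo] add [pjb,jcq] -> 12 lines: sbxrp grhik lygsd vepd pjb jcq ddv ujlq tyoo tqjfg bzzv ndl
Hunk 3: at line 2 remove [vepd,pjb,jcq] add [bgh,kbs,zkkic] -> 12 lines: sbxrp grhik lygsd bgh kbs zkkic ddv ujlq tyoo tqjfg bzzv ndl
Hunk 4: at line 3 remove [kbs,zkkic,ddv] add [oljm,plove,ayts] -> 12 lines: sbxrp grhik lygsd bgh oljm plove ayts ujlq tyoo tqjfg bzzv ndl
Hunk 5: at line 8 remove [tqjfg] add [igenn] -> 12 lines: sbxrp grhik lygsd bgh oljm plove ayts ujlq tyoo igenn bzzv ndl
Final line 11: bzzv

Answer: bzzv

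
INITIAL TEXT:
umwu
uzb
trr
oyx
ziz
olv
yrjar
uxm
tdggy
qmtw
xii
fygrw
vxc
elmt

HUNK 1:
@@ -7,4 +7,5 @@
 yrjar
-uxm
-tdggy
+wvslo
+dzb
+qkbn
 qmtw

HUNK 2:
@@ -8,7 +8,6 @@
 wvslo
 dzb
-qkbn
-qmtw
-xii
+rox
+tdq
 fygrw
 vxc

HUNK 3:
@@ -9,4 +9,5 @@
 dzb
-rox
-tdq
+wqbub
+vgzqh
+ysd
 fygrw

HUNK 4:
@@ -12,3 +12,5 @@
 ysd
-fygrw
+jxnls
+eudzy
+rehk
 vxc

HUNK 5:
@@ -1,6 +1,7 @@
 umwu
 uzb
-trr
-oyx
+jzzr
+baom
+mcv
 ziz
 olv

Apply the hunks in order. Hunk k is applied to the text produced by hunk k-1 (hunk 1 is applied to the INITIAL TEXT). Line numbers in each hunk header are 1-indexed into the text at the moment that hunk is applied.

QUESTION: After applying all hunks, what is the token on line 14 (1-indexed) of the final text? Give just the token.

Answer: jxnls

Derivation:
Hunk 1: at line 7 remove [uxm,tdggy] add [wvslo,dzb,qkbn] -> 15 lines: umwu uzb trr oyx ziz olv yrjar wvslo dzb qkbn qmtw xii fygrw vxc elmt
Hunk 2: at line 8 remove [qkbn,qmtw,xii] add [rox,tdq] -> 14 lines: umwu uzb trr oyx ziz olv yrjar wvslo dzb rox tdq fygrw vxc elmt
Hunk 3: at line 9 remove [rox,tdq] add [wqbub,vgzqh,ysd] -> 15 lines: umwu uzb trr oyx ziz olv yrjar wvslo dzb wqbub vgzqh ysd fygrw vxc elmt
Hunk 4: at line 12 remove [fygrw] add [jxnls,eudzy,rehk] -> 17 lines: umwu uzb trr oyx ziz olv yrjar wvslo dzb wqbub vgzqh ysd jxnls eudzy rehk vxc elmt
Hunk 5: at line 1 remove [trr,oyx] add [jzzr,baom,mcv] -> 18 lines: umwu uzb jzzr baom mcv ziz olv yrjar wvslo dzb wqbub vgzqh ysd jxnls eudzy rehk vxc elmt
Final line 14: jxnls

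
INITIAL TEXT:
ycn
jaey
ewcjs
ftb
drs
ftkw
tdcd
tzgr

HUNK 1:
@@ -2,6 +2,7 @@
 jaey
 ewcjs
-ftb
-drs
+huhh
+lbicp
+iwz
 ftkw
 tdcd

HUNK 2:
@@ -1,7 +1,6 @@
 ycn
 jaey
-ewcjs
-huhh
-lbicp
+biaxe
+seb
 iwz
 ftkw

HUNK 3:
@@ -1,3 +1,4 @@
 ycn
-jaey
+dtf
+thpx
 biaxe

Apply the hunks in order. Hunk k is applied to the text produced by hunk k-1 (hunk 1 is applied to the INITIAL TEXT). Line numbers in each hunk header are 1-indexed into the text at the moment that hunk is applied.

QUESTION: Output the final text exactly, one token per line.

Hunk 1: at line 2 remove [ftb,drs] add [huhh,lbicp,iwz] -> 9 lines: ycn jaey ewcjs huhh lbicp iwz ftkw tdcd tzgr
Hunk 2: at line 1 remove [ewcjs,huhh,lbicp] add [biaxe,seb] -> 8 lines: ycn jaey biaxe seb iwz ftkw tdcd tzgr
Hunk 3: at line 1 remove [jaey] add [dtf,thpx] -> 9 lines: ycn dtf thpx biaxe seb iwz ftkw tdcd tzgr

Answer: ycn
dtf
thpx
biaxe
seb
iwz
ftkw
tdcd
tzgr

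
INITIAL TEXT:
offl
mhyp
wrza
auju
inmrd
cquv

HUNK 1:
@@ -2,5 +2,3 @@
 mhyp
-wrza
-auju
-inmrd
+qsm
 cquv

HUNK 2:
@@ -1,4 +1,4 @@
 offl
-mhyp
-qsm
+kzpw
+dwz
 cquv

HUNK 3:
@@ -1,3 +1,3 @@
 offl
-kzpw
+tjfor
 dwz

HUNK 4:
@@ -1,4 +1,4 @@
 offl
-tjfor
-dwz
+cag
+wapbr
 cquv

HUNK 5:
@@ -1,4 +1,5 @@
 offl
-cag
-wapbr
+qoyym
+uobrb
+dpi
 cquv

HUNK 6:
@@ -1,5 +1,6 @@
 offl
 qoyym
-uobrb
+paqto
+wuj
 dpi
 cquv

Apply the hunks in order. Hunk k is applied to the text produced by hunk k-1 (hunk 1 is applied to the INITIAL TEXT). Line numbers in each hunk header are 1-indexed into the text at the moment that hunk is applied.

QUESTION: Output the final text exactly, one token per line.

Answer: offl
qoyym
paqto
wuj
dpi
cquv

Derivation:
Hunk 1: at line 2 remove [wrza,auju,inmrd] add [qsm] -> 4 lines: offl mhyp qsm cquv
Hunk 2: at line 1 remove [mhyp,qsm] add [kzpw,dwz] -> 4 lines: offl kzpw dwz cquv
Hunk 3: at line 1 remove [kzpw] add [tjfor] -> 4 lines: offl tjfor dwz cquv
Hunk 4: at line 1 remove [tjfor,dwz] add [cag,wapbr] -> 4 lines: offl cag wapbr cquv
Hunk 5: at line 1 remove [cag,wapbr] add [qoyym,uobrb,dpi] -> 5 lines: offl qoyym uobrb dpi cquv
Hunk 6: at line 1 remove [uobrb] add [paqto,wuj] -> 6 lines: offl qoyym paqto wuj dpi cquv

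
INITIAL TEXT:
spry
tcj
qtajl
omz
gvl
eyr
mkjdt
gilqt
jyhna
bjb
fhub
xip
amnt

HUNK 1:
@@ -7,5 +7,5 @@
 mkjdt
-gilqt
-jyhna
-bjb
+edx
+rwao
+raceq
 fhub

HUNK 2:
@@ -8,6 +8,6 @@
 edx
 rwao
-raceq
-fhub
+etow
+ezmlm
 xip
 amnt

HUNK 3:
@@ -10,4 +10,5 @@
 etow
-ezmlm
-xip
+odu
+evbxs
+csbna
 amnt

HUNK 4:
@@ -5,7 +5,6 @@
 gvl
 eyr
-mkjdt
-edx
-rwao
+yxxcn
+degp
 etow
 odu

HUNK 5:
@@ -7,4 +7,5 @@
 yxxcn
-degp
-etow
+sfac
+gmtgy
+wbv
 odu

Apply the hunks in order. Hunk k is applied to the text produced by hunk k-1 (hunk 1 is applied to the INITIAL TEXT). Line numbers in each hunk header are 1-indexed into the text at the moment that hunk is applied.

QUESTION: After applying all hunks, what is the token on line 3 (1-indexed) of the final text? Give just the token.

Hunk 1: at line 7 remove [gilqt,jyhna,bjb] add [edx,rwao,raceq] -> 13 lines: spry tcj qtajl omz gvl eyr mkjdt edx rwao raceq fhub xip amnt
Hunk 2: at line 8 remove [raceq,fhub] add [etow,ezmlm] -> 13 lines: spry tcj qtajl omz gvl eyr mkjdt edx rwao etow ezmlm xip amnt
Hunk 3: at line 10 remove [ezmlm,xip] add [odu,evbxs,csbna] -> 14 lines: spry tcj qtajl omz gvl eyr mkjdt edx rwao etow odu evbxs csbna amnt
Hunk 4: at line 5 remove [mkjdt,edx,rwao] add [yxxcn,degp] -> 13 lines: spry tcj qtajl omz gvl eyr yxxcn degp etow odu evbxs csbna amnt
Hunk 5: at line 7 remove [degp,etow] add [sfac,gmtgy,wbv] -> 14 lines: spry tcj qtajl omz gvl eyr yxxcn sfac gmtgy wbv odu evbxs csbna amnt
Final line 3: qtajl

Answer: qtajl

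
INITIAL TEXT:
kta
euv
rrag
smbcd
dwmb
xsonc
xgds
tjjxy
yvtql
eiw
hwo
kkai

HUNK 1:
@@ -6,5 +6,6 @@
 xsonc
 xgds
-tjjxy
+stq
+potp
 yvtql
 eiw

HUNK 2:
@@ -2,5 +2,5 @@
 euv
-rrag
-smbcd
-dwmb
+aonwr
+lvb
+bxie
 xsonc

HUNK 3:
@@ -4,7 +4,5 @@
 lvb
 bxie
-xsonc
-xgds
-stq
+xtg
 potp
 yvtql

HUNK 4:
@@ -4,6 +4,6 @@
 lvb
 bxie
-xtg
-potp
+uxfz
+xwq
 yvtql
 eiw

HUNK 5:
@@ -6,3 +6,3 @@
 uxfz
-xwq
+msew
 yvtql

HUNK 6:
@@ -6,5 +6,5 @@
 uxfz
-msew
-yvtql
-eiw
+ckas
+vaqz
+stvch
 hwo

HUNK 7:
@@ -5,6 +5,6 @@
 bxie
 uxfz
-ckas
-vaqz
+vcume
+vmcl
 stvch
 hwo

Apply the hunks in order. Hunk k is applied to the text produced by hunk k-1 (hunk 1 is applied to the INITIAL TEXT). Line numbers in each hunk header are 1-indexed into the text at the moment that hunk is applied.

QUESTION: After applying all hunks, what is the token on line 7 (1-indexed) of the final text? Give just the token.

Answer: vcume

Derivation:
Hunk 1: at line 6 remove [tjjxy] add [stq,potp] -> 13 lines: kta euv rrag smbcd dwmb xsonc xgds stq potp yvtql eiw hwo kkai
Hunk 2: at line 2 remove [rrag,smbcd,dwmb] add [aonwr,lvb,bxie] -> 13 lines: kta euv aonwr lvb bxie xsonc xgds stq potp yvtql eiw hwo kkai
Hunk 3: at line 4 remove [xsonc,xgds,stq] add [xtg] -> 11 lines: kta euv aonwr lvb bxie xtg potp yvtql eiw hwo kkai
Hunk 4: at line 4 remove [xtg,potp] add [uxfz,xwq] -> 11 lines: kta euv aonwr lvb bxie uxfz xwq yvtql eiw hwo kkai
Hunk 5: at line 6 remove [xwq] add [msew] -> 11 lines: kta euv aonwr lvb bxie uxfz msew yvtql eiw hwo kkai
Hunk 6: at line 6 remove [msew,yvtql,eiw] add [ckas,vaqz,stvch] -> 11 lines: kta euv aonwr lvb bxie uxfz ckas vaqz stvch hwo kkai
Hunk 7: at line 5 remove [ckas,vaqz] add [vcume,vmcl] -> 11 lines: kta euv aonwr lvb bxie uxfz vcume vmcl stvch hwo kkai
Final line 7: vcume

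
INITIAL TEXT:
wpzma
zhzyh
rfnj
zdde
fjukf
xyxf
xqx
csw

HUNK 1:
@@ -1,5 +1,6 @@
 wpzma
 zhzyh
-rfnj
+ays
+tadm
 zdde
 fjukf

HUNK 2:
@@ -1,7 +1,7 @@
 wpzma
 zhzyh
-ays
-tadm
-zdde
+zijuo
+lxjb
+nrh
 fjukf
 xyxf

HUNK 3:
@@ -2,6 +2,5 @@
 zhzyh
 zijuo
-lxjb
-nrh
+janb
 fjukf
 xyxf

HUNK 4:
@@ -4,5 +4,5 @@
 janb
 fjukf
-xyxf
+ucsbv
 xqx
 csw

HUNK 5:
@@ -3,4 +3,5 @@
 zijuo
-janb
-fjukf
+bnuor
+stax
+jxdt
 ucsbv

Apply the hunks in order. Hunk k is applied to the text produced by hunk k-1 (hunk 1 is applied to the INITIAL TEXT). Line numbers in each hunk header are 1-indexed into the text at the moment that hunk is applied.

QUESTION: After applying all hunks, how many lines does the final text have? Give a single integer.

Hunk 1: at line 1 remove [rfnj] add [ays,tadm] -> 9 lines: wpzma zhzyh ays tadm zdde fjukf xyxf xqx csw
Hunk 2: at line 1 remove [ays,tadm,zdde] add [zijuo,lxjb,nrh] -> 9 lines: wpzma zhzyh zijuo lxjb nrh fjukf xyxf xqx csw
Hunk 3: at line 2 remove [lxjb,nrh] add [janb] -> 8 lines: wpzma zhzyh zijuo janb fjukf xyxf xqx csw
Hunk 4: at line 4 remove [xyxf] add [ucsbv] -> 8 lines: wpzma zhzyh zijuo janb fjukf ucsbv xqx csw
Hunk 5: at line 3 remove [janb,fjukf] add [bnuor,stax,jxdt] -> 9 lines: wpzma zhzyh zijuo bnuor stax jxdt ucsbv xqx csw
Final line count: 9

Answer: 9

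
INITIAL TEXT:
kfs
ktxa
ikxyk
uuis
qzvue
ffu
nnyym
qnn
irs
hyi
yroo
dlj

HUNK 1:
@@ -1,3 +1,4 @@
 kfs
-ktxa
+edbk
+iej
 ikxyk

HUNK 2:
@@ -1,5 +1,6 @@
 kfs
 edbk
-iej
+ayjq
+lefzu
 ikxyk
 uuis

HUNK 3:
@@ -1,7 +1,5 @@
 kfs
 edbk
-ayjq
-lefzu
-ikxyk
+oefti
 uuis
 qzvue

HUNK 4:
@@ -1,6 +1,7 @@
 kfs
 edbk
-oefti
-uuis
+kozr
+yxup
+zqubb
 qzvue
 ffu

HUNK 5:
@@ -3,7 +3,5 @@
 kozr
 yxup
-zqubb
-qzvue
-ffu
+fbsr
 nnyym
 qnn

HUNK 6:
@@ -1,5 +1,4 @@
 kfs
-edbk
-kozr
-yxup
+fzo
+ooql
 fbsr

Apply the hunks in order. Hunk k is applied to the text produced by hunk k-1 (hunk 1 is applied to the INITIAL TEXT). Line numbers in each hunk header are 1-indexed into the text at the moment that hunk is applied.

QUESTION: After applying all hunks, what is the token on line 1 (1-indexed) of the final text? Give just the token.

Hunk 1: at line 1 remove [ktxa] add [edbk,iej] -> 13 lines: kfs edbk iej ikxyk uuis qzvue ffu nnyym qnn irs hyi yroo dlj
Hunk 2: at line 1 remove [iej] add [ayjq,lefzu] -> 14 lines: kfs edbk ayjq lefzu ikxyk uuis qzvue ffu nnyym qnn irs hyi yroo dlj
Hunk 3: at line 1 remove [ayjq,lefzu,ikxyk] add [oefti] -> 12 lines: kfs edbk oefti uuis qzvue ffu nnyym qnn irs hyi yroo dlj
Hunk 4: at line 1 remove [oefti,uuis] add [kozr,yxup,zqubb] -> 13 lines: kfs edbk kozr yxup zqubb qzvue ffu nnyym qnn irs hyi yroo dlj
Hunk 5: at line 3 remove [zqubb,qzvue,ffu] add [fbsr] -> 11 lines: kfs edbk kozr yxup fbsr nnyym qnn irs hyi yroo dlj
Hunk 6: at line 1 remove [edbk,kozr,yxup] add [fzo,ooql] -> 10 lines: kfs fzo ooql fbsr nnyym qnn irs hyi yroo dlj
Final line 1: kfs

Answer: kfs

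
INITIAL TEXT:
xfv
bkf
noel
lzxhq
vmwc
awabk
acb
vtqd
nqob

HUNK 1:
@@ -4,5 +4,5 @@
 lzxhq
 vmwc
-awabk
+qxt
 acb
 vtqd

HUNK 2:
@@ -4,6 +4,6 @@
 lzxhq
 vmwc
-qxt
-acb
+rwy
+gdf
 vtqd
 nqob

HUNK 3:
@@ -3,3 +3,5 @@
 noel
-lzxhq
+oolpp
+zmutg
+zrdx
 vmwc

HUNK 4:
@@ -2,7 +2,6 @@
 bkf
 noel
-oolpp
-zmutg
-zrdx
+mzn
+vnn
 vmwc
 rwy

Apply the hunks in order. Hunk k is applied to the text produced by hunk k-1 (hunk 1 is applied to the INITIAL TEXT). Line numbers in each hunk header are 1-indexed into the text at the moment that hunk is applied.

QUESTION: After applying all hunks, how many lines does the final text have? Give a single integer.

Hunk 1: at line 4 remove [awabk] add [qxt] -> 9 lines: xfv bkf noel lzxhq vmwc qxt acb vtqd nqob
Hunk 2: at line 4 remove [qxt,acb] add [rwy,gdf] -> 9 lines: xfv bkf noel lzxhq vmwc rwy gdf vtqd nqob
Hunk 3: at line 3 remove [lzxhq] add [oolpp,zmutg,zrdx] -> 11 lines: xfv bkf noel oolpp zmutg zrdx vmwc rwy gdf vtqd nqob
Hunk 4: at line 2 remove [oolpp,zmutg,zrdx] add [mzn,vnn] -> 10 lines: xfv bkf noel mzn vnn vmwc rwy gdf vtqd nqob
Final line count: 10

Answer: 10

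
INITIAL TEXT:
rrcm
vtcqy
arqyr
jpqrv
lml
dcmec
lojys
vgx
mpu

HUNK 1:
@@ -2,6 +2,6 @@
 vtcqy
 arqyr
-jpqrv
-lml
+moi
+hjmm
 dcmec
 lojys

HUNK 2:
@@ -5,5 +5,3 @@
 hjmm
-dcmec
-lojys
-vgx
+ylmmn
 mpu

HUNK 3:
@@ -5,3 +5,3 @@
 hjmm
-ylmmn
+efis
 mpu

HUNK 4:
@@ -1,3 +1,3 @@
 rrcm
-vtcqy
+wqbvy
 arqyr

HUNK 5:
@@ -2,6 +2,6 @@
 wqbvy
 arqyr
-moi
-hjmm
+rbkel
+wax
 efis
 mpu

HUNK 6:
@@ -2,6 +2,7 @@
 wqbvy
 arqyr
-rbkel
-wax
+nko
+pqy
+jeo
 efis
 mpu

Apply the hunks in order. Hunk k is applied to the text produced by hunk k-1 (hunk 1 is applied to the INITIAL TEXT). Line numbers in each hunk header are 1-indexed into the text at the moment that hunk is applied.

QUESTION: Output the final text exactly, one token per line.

Hunk 1: at line 2 remove [jpqrv,lml] add [moi,hjmm] -> 9 lines: rrcm vtcqy arqyr moi hjmm dcmec lojys vgx mpu
Hunk 2: at line 5 remove [dcmec,lojys,vgx] add [ylmmn] -> 7 lines: rrcm vtcqy arqyr moi hjmm ylmmn mpu
Hunk 3: at line 5 remove [ylmmn] add [efis] -> 7 lines: rrcm vtcqy arqyr moi hjmm efis mpu
Hunk 4: at line 1 remove [vtcqy] add [wqbvy] -> 7 lines: rrcm wqbvy arqyr moi hjmm efis mpu
Hunk 5: at line 2 remove [moi,hjmm] add [rbkel,wax] -> 7 lines: rrcm wqbvy arqyr rbkel wax efis mpu
Hunk 6: at line 2 remove [rbkel,wax] add [nko,pqy,jeo] -> 8 lines: rrcm wqbvy arqyr nko pqy jeo efis mpu

Answer: rrcm
wqbvy
arqyr
nko
pqy
jeo
efis
mpu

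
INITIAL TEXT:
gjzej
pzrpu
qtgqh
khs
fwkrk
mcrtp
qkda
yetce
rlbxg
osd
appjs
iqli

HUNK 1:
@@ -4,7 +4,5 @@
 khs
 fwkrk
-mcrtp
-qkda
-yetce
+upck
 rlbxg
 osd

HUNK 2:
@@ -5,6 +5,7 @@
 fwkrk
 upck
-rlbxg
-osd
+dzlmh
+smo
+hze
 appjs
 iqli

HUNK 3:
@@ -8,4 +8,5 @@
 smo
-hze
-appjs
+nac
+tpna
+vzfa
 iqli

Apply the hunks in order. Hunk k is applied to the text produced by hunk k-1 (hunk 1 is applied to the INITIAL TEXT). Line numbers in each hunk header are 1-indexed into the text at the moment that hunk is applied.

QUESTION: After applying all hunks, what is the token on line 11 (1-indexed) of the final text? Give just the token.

Hunk 1: at line 4 remove [mcrtp,qkda,yetce] add [upck] -> 10 lines: gjzej pzrpu qtgqh khs fwkrk upck rlbxg osd appjs iqli
Hunk 2: at line 5 remove [rlbxg,osd] add [dzlmh,smo,hze] -> 11 lines: gjzej pzrpu qtgqh khs fwkrk upck dzlmh smo hze appjs iqli
Hunk 3: at line 8 remove [hze,appjs] add [nac,tpna,vzfa] -> 12 lines: gjzej pzrpu qtgqh khs fwkrk upck dzlmh smo nac tpna vzfa iqli
Final line 11: vzfa

Answer: vzfa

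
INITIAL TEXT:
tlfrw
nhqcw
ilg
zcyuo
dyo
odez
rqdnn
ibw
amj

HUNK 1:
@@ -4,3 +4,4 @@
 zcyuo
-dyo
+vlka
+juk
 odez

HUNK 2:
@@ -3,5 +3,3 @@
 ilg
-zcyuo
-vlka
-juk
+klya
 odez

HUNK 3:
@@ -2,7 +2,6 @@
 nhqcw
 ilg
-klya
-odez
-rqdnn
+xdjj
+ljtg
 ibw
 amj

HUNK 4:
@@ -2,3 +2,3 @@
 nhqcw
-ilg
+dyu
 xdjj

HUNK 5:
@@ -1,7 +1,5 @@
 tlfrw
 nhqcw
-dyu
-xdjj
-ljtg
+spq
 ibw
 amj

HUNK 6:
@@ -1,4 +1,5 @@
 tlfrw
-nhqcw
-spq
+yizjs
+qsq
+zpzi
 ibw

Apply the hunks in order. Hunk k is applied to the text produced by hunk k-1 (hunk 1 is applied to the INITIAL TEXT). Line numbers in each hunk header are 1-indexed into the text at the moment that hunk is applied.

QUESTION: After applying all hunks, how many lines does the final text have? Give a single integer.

Answer: 6

Derivation:
Hunk 1: at line 4 remove [dyo] add [vlka,juk] -> 10 lines: tlfrw nhqcw ilg zcyuo vlka juk odez rqdnn ibw amj
Hunk 2: at line 3 remove [zcyuo,vlka,juk] add [klya] -> 8 lines: tlfrw nhqcw ilg klya odez rqdnn ibw amj
Hunk 3: at line 2 remove [klya,odez,rqdnn] add [xdjj,ljtg] -> 7 lines: tlfrw nhqcw ilg xdjj ljtg ibw amj
Hunk 4: at line 2 remove [ilg] add [dyu] -> 7 lines: tlfrw nhqcw dyu xdjj ljtg ibw amj
Hunk 5: at line 1 remove [dyu,xdjj,ljtg] add [spq] -> 5 lines: tlfrw nhqcw spq ibw amj
Hunk 6: at line 1 remove [nhqcw,spq] add [yizjs,qsq,zpzi] -> 6 lines: tlfrw yizjs qsq zpzi ibw amj
Final line count: 6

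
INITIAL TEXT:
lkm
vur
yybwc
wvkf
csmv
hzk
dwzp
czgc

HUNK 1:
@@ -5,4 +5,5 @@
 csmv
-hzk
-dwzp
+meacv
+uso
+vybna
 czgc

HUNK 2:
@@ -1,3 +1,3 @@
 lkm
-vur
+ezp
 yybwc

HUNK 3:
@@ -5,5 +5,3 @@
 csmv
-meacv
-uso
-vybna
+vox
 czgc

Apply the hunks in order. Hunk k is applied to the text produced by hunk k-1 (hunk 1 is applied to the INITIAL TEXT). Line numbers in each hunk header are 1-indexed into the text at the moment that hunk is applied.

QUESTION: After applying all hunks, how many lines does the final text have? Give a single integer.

Hunk 1: at line 5 remove [hzk,dwzp] add [meacv,uso,vybna] -> 9 lines: lkm vur yybwc wvkf csmv meacv uso vybna czgc
Hunk 2: at line 1 remove [vur] add [ezp] -> 9 lines: lkm ezp yybwc wvkf csmv meacv uso vybna czgc
Hunk 3: at line 5 remove [meacv,uso,vybna] add [vox] -> 7 lines: lkm ezp yybwc wvkf csmv vox czgc
Final line count: 7

Answer: 7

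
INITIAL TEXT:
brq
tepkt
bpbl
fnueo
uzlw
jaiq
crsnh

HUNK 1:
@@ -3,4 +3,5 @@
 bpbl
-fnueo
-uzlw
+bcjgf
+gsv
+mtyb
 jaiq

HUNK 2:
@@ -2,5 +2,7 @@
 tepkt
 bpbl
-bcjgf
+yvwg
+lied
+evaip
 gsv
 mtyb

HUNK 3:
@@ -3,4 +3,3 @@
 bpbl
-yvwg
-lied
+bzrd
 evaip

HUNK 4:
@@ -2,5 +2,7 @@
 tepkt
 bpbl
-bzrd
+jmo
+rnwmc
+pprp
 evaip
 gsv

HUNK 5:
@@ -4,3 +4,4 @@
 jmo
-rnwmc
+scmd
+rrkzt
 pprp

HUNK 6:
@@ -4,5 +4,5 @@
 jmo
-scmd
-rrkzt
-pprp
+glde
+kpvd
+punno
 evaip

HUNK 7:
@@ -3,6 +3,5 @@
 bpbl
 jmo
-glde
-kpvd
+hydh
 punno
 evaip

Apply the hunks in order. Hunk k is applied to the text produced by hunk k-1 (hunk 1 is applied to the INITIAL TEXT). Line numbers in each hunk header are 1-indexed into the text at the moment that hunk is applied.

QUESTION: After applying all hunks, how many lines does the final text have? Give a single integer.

Answer: 11

Derivation:
Hunk 1: at line 3 remove [fnueo,uzlw] add [bcjgf,gsv,mtyb] -> 8 lines: brq tepkt bpbl bcjgf gsv mtyb jaiq crsnh
Hunk 2: at line 2 remove [bcjgf] add [yvwg,lied,evaip] -> 10 lines: brq tepkt bpbl yvwg lied evaip gsv mtyb jaiq crsnh
Hunk 3: at line 3 remove [yvwg,lied] add [bzrd] -> 9 lines: brq tepkt bpbl bzrd evaip gsv mtyb jaiq crsnh
Hunk 4: at line 2 remove [bzrd] add [jmo,rnwmc,pprp] -> 11 lines: brq tepkt bpbl jmo rnwmc pprp evaip gsv mtyb jaiq crsnh
Hunk 5: at line 4 remove [rnwmc] add [scmd,rrkzt] -> 12 lines: brq tepkt bpbl jmo scmd rrkzt pprp evaip gsv mtyb jaiq crsnh
Hunk 6: at line 4 remove [scmd,rrkzt,pprp] add [glde,kpvd,punno] -> 12 lines: brq tepkt bpbl jmo glde kpvd punno evaip gsv mtyb jaiq crsnh
Hunk 7: at line 3 remove [glde,kpvd] add [hydh] -> 11 lines: brq tepkt bpbl jmo hydh punno evaip gsv mtyb jaiq crsnh
Final line count: 11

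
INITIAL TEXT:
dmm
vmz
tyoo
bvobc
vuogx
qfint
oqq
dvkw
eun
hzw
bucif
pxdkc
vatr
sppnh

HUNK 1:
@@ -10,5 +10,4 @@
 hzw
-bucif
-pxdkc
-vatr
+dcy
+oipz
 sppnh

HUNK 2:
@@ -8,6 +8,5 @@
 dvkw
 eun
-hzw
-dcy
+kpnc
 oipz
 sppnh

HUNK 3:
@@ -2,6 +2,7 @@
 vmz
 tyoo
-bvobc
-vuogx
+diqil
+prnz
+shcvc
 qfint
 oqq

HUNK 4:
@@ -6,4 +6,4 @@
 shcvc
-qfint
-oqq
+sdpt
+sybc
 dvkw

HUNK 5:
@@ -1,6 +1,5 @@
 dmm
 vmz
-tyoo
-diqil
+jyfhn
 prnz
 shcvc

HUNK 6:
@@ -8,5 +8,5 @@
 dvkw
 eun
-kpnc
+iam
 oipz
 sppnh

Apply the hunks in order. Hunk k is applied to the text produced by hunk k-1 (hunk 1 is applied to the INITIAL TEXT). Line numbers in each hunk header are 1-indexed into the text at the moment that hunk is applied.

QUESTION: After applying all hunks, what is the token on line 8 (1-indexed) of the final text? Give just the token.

Hunk 1: at line 10 remove [bucif,pxdkc,vatr] add [dcy,oipz] -> 13 lines: dmm vmz tyoo bvobc vuogx qfint oqq dvkw eun hzw dcy oipz sppnh
Hunk 2: at line 8 remove [hzw,dcy] add [kpnc] -> 12 lines: dmm vmz tyoo bvobc vuogx qfint oqq dvkw eun kpnc oipz sppnh
Hunk 3: at line 2 remove [bvobc,vuogx] add [diqil,prnz,shcvc] -> 13 lines: dmm vmz tyoo diqil prnz shcvc qfint oqq dvkw eun kpnc oipz sppnh
Hunk 4: at line 6 remove [qfint,oqq] add [sdpt,sybc] -> 13 lines: dmm vmz tyoo diqil prnz shcvc sdpt sybc dvkw eun kpnc oipz sppnh
Hunk 5: at line 1 remove [tyoo,diqil] add [jyfhn] -> 12 lines: dmm vmz jyfhn prnz shcvc sdpt sybc dvkw eun kpnc oipz sppnh
Hunk 6: at line 8 remove [kpnc] add [iam] -> 12 lines: dmm vmz jyfhn prnz shcvc sdpt sybc dvkw eun iam oipz sppnh
Final line 8: dvkw

Answer: dvkw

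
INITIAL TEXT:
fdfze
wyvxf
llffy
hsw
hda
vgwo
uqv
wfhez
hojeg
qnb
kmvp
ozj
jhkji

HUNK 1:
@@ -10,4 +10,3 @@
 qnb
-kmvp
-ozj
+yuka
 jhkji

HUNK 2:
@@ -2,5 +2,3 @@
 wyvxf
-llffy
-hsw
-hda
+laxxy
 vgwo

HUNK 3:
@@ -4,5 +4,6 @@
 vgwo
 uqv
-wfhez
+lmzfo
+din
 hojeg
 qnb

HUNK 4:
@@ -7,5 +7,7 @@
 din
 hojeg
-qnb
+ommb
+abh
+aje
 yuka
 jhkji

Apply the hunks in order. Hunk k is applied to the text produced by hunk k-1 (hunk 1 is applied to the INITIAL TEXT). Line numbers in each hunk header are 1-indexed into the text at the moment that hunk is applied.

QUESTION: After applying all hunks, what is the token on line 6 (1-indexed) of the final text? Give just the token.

Answer: lmzfo

Derivation:
Hunk 1: at line 10 remove [kmvp,ozj] add [yuka] -> 12 lines: fdfze wyvxf llffy hsw hda vgwo uqv wfhez hojeg qnb yuka jhkji
Hunk 2: at line 2 remove [llffy,hsw,hda] add [laxxy] -> 10 lines: fdfze wyvxf laxxy vgwo uqv wfhez hojeg qnb yuka jhkji
Hunk 3: at line 4 remove [wfhez] add [lmzfo,din] -> 11 lines: fdfze wyvxf laxxy vgwo uqv lmzfo din hojeg qnb yuka jhkji
Hunk 4: at line 7 remove [qnb] add [ommb,abh,aje] -> 13 lines: fdfze wyvxf laxxy vgwo uqv lmzfo din hojeg ommb abh aje yuka jhkji
Final line 6: lmzfo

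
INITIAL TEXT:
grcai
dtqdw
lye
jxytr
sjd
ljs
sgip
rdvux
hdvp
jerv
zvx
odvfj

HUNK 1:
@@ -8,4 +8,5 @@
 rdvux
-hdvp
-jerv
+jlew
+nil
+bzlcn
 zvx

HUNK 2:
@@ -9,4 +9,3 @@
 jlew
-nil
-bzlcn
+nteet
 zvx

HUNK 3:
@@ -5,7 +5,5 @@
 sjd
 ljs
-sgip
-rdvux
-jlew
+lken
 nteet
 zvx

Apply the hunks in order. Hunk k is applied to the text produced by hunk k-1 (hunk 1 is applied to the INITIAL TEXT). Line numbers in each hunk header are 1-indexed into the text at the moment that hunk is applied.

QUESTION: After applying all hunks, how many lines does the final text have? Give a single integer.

Answer: 10

Derivation:
Hunk 1: at line 8 remove [hdvp,jerv] add [jlew,nil,bzlcn] -> 13 lines: grcai dtqdw lye jxytr sjd ljs sgip rdvux jlew nil bzlcn zvx odvfj
Hunk 2: at line 9 remove [nil,bzlcn] add [nteet] -> 12 lines: grcai dtqdw lye jxytr sjd ljs sgip rdvux jlew nteet zvx odvfj
Hunk 3: at line 5 remove [sgip,rdvux,jlew] add [lken] -> 10 lines: grcai dtqdw lye jxytr sjd ljs lken nteet zvx odvfj
Final line count: 10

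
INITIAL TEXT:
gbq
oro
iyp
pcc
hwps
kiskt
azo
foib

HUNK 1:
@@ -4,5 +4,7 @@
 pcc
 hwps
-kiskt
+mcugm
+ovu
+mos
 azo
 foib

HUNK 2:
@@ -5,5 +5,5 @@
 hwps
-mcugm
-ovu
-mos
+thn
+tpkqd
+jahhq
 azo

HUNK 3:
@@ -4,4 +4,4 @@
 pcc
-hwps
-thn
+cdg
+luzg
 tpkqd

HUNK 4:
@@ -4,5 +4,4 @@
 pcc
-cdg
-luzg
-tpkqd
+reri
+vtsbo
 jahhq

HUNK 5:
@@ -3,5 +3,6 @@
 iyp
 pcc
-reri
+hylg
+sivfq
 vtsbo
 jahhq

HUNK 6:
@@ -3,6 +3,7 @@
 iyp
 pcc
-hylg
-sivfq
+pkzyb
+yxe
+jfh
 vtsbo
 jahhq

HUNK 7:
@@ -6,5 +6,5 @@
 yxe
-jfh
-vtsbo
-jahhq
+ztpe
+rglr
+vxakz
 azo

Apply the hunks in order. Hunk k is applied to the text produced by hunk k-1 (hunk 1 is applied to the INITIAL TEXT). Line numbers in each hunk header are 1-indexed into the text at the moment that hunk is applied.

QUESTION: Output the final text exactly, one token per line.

Answer: gbq
oro
iyp
pcc
pkzyb
yxe
ztpe
rglr
vxakz
azo
foib

Derivation:
Hunk 1: at line 4 remove [kiskt] add [mcugm,ovu,mos] -> 10 lines: gbq oro iyp pcc hwps mcugm ovu mos azo foib
Hunk 2: at line 5 remove [mcugm,ovu,mos] add [thn,tpkqd,jahhq] -> 10 lines: gbq oro iyp pcc hwps thn tpkqd jahhq azo foib
Hunk 3: at line 4 remove [hwps,thn] add [cdg,luzg] -> 10 lines: gbq oro iyp pcc cdg luzg tpkqd jahhq azo foib
Hunk 4: at line 4 remove [cdg,luzg,tpkqd] add [reri,vtsbo] -> 9 lines: gbq oro iyp pcc reri vtsbo jahhq azo foib
Hunk 5: at line 3 remove [reri] add [hylg,sivfq] -> 10 lines: gbq oro iyp pcc hylg sivfq vtsbo jahhq azo foib
Hunk 6: at line 3 remove [hylg,sivfq] add [pkzyb,yxe,jfh] -> 11 lines: gbq oro iyp pcc pkzyb yxe jfh vtsbo jahhq azo foib
Hunk 7: at line 6 remove [jfh,vtsbo,jahhq] add [ztpe,rglr,vxakz] -> 11 lines: gbq oro iyp pcc pkzyb yxe ztpe rglr vxakz azo foib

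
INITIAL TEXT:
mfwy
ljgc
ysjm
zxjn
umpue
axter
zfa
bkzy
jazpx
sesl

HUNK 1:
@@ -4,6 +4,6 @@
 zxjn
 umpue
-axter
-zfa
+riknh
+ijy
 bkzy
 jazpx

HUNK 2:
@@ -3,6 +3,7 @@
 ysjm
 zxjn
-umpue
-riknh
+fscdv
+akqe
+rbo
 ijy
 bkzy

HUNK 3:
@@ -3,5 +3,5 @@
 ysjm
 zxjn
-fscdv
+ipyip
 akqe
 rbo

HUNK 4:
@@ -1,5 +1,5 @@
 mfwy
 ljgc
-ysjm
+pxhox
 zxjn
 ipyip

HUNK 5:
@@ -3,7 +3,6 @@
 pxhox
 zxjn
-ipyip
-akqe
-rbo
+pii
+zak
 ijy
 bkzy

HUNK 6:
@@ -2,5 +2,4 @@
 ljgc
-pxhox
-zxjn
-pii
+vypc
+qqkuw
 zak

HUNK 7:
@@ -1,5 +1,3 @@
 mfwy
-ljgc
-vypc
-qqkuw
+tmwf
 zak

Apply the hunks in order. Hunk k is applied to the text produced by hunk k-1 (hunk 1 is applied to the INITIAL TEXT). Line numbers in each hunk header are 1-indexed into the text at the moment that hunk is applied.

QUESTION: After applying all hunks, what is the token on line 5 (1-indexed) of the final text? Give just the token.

Answer: bkzy

Derivation:
Hunk 1: at line 4 remove [axter,zfa] add [riknh,ijy] -> 10 lines: mfwy ljgc ysjm zxjn umpue riknh ijy bkzy jazpx sesl
Hunk 2: at line 3 remove [umpue,riknh] add [fscdv,akqe,rbo] -> 11 lines: mfwy ljgc ysjm zxjn fscdv akqe rbo ijy bkzy jazpx sesl
Hunk 3: at line 3 remove [fscdv] add [ipyip] -> 11 lines: mfwy ljgc ysjm zxjn ipyip akqe rbo ijy bkzy jazpx sesl
Hunk 4: at line 1 remove [ysjm] add [pxhox] -> 11 lines: mfwy ljgc pxhox zxjn ipyip akqe rbo ijy bkzy jazpx sesl
Hunk 5: at line 3 remove [ipyip,akqe,rbo] add [pii,zak] -> 10 lines: mfwy ljgc pxhox zxjn pii zak ijy bkzy jazpx sesl
Hunk 6: at line 2 remove [pxhox,zxjn,pii] add [vypc,qqkuw] -> 9 lines: mfwy ljgc vypc qqkuw zak ijy bkzy jazpx sesl
Hunk 7: at line 1 remove [ljgc,vypc,qqkuw] add [tmwf] -> 7 lines: mfwy tmwf zak ijy bkzy jazpx sesl
Final line 5: bkzy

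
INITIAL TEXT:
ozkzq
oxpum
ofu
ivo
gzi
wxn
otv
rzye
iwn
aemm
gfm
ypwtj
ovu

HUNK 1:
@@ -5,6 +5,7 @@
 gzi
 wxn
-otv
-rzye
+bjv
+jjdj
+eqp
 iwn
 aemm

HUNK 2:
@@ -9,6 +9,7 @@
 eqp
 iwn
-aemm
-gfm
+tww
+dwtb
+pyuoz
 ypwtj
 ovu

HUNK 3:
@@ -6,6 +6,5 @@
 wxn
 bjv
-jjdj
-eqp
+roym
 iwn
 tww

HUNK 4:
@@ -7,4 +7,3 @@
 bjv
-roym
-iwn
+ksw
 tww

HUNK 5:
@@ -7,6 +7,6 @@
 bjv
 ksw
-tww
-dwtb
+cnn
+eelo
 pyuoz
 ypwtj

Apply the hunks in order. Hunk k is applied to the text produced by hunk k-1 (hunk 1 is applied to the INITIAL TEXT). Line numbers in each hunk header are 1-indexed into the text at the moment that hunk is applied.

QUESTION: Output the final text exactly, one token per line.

Answer: ozkzq
oxpum
ofu
ivo
gzi
wxn
bjv
ksw
cnn
eelo
pyuoz
ypwtj
ovu

Derivation:
Hunk 1: at line 5 remove [otv,rzye] add [bjv,jjdj,eqp] -> 14 lines: ozkzq oxpum ofu ivo gzi wxn bjv jjdj eqp iwn aemm gfm ypwtj ovu
Hunk 2: at line 9 remove [aemm,gfm] add [tww,dwtb,pyuoz] -> 15 lines: ozkzq oxpum ofu ivo gzi wxn bjv jjdj eqp iwn tww dwtb pyuoz ypwtj ovu
Hunk 3: at line 6 remove [jjdj,eqp] add [roym] -> 14 lines: ozkzq oxpum ofu ivo gzi wxn bjv roym iwn tww dwtb pyuoz ypwtj ovu
Hunk 4: at line 7 remove [roym,iwn] add [ksw] -> 13 lines: ozkzq oxpum ofu ivo gzi wxn bjv ksw tww dwtb pyuoz ypwtj ovu
Hunk 5: at line 7 remove [tww,dwtb] add [cnn,eelo] -> 13 lines: ozkzq oxpum ofu ivo gzi wxn bjv ksw cnn eelo pyuoz ypwtj ovu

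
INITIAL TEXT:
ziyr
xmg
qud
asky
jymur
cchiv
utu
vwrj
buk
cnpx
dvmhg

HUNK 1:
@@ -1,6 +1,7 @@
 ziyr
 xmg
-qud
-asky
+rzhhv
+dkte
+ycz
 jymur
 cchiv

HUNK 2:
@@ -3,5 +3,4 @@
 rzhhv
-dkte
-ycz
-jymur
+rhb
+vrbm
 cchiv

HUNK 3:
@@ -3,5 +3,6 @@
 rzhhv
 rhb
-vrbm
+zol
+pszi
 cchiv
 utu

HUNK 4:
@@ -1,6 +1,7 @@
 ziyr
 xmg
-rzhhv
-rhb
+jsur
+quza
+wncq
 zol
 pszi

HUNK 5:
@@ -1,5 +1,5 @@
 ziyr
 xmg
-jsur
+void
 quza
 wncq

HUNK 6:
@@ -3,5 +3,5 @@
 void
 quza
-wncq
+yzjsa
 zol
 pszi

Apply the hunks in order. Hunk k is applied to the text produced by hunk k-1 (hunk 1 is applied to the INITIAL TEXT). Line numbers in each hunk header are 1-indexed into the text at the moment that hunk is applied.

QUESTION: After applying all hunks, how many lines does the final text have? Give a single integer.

Hunk 1: at line 1 remove [qud,asky] add [rzhhv,dkte,ycz] -> 12 lines: ziyr xmg rzhhv dkte ycz jymur cchiv utu vwrj buk cnpx dvmhg
Hunk 2: at line 3 remove [dkte,ycz,jymur] add [rhb,vrbm] -> 11 lines: ziyr xmg rzhhv rhb vrbm cchiv utu vwrj buk cnpx dvmhg
Hunk 3: at line 3 remove [vrbm] add [zol,pszi] -> 12 lines: ziyr xmg rzhhv rhb zol pszi cchiv utu vwrj buk cnpx dvmhg
Hunk 4: at line 1 remove [rzhhv,rhb] add [jsur,quza,wncq] -> 13 lines: ziyr xmg jsur quza wncq zol pszi cchiv utu vwrj buk cnpx dvmhg
Hunk 5: at line 1 remove [jsur] add [void] -> 13 lines: ziyr xmg void quza wncq zol pszi cchiv utu vwrj buk cnpx dvmhg
Hunk 6: at line 3 remove [wncq] add [yzjsa] -> 13 lines: ziyr xmg void quza yzjsa zol pszi cchiv utu vwrj buk cnpx dvmhg
Final line count: 13

Answer: 13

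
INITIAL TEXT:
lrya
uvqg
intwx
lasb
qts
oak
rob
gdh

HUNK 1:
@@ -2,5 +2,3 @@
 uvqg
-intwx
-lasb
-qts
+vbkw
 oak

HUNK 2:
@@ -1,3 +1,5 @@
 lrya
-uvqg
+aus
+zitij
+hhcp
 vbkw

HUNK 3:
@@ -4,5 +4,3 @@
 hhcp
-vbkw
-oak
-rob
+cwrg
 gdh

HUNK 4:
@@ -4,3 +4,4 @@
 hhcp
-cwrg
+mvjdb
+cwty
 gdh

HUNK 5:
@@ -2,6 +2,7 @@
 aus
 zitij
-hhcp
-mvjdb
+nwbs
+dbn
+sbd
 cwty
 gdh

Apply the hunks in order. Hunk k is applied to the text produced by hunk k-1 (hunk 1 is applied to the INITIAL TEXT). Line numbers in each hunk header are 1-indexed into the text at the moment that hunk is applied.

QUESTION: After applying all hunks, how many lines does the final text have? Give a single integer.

Hunk 1: at line 2 remove [intwx,lasb,qts] add [vbkw] -> 6 lines: lrya uvqg vbkw oak rob gdh
Hunk 2: at line 1 remove [uvqg] add [aus,zitij,hhcp] -> 8 lines: lrya aus zitij hhcp vbkw oak rob gdh
Hunk 3: at line 4 remove [vbkw,oak,rob] add [cwrg] -> 6 lines: lrya aus zitij hhcp cwrg gdh
Hunk 4: at line 4 remove [cwrg] add [mvjdb,cwty] -> 7 lines: lrya aus zitij hhcp mvjdb cwty gdh
Hunk 5: at line 2 remove [hhcp,mvjdb] add [nwbs,dbn,sbd] -> 8 lines: lrya aus zitij nwbs dbn sbd cwty gdh
Final line count: 8

Answer: 8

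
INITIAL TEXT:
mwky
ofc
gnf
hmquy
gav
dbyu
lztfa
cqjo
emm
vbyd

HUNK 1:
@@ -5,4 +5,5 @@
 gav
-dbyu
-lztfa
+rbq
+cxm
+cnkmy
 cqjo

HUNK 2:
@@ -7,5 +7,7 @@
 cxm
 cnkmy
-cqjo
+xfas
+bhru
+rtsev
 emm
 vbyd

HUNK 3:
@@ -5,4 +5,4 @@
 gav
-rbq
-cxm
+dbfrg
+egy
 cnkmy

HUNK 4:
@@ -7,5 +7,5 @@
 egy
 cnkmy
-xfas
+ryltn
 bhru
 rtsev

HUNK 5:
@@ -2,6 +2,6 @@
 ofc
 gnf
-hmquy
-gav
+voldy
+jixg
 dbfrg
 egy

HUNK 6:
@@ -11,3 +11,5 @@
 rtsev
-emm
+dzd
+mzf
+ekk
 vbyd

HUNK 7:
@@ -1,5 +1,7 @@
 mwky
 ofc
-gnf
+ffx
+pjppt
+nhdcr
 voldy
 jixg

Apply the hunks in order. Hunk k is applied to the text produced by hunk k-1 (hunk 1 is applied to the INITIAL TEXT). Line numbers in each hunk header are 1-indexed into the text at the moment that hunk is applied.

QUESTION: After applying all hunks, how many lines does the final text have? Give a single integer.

Hunk 1: at line 5 remove [dbyu,lztfa] add [rbq,cxm,cnkmy] -> 11 lines: mwky ofc gnf hmquy gav rbq cxm cnkmy cqjo emm vbyd
Hunk 2: at line 7 remove [cqjo] add [xfas,bhru,rtsev] -> 13 lines: mwky ofc gnf hmquy gav rbq cxm cnkmy xfas bhru rtsev emm vbyd
Hunk 3: at line 5 remove [rbq,cxm] add [dbfrg,egy] -> 13 lines: mwky ofc gnf hmquy gav dbfrg egy cnkmy xfas bhru rtsev emm vbyd
Hunk 4: at line 7 remove [xfas] add [ryltn] -> 13 lines: mwky ofc gnf hmquy gav dbfrg egy cnkmy ryltn bhru rtsev emm vbyd
Hunk 5: at line 2 remove [hmquy,gav] add [voldy,jixg] -> 13 lines: mwky ofc gnf voldy jixg dbfrg egy cnkmy ryltn bhru rtsev emm vbyd
Hunk 6: at line 11 remove [emm] add [dzd,mzf,ekk] -> 15 lines: mwky ofc gnf voldy jixg dbfrg egy cnkmy ryltn bhru rtsev dzd mzf ekk vbyd
Hunk 7: at line 1 remove [gnf] add [ffx,pjppt,nhdcr] -> 17 lines: mwky ofc ffx pjppt nhdcr voldy jixg dbfrg egy cnkmy ryltn bhru rtsev dzd mzf ekk vbyd
Final line count: 17

Answer: 17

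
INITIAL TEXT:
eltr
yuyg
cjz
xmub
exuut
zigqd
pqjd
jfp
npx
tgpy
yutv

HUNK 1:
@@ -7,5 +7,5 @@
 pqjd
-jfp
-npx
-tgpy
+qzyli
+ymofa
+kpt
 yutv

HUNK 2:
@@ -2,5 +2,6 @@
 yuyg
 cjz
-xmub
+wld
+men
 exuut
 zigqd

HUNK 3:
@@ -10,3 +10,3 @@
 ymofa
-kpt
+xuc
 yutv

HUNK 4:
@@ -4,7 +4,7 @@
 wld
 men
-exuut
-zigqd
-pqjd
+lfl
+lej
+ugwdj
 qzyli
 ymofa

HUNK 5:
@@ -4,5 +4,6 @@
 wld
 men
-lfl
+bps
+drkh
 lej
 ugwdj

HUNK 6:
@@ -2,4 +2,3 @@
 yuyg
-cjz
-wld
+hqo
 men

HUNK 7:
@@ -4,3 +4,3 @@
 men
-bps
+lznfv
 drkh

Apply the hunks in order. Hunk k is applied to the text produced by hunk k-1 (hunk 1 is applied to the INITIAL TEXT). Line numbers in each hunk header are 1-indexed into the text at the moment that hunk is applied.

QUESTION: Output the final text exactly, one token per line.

Hunk 1: at line 7 remove [jfp,npx,tgpy] add [qzyli,ymofa,kpt] -> 11 lines: eltr yuyg cjz xmub exuut zigqd pqjd qzyli ymofa kpt yutv
Hunk 2: at line 2 remove [xmub] add [wld,men] -> 12 lines: eltr yuyg cjz wld men exuut zigqd pqjd qzyli ymofa kpt yutv
Hunk 3: at line 10 remove [kpt] add [xuc] -> 12 lines: eltr yuyg cjz wld men exuut zigqd pqjd qzyli ymofa xuc yutv
Hunk 4: at line 4 remove [exuut,zigqd,pqjd] add [lfl,lej,ugwdj] -> 12 lines: eltr yuyg cjz wld men lfl lej ugwdj qzyli ymofa xuc yutv
Hunk 5: at line 4 remove [lfl] add [bps,drkh] -> 13 lines: eltr yuyg cjz wld men bps drkh lej ugwdj qzyli ymofa xuc yutv
Hunk 6: at line 2 remove [cjz,wld] add [hqo] -> 12 lines: eltr yuyg hqo men bps drkh lej ugwdj qzyli ymofa xuc yutv
Hunk 7: at line 4 remove [bps] add [lznfv] -> 12 lines: eltr yuyg hqo men lznfv drkh lej ugwdj qzyli ymofa xuc yutv

Answer: eltr
yuyg
hqo
men
lznfv
drkh
lej
ugwdj
qzyli
ymofa
xuc
yutv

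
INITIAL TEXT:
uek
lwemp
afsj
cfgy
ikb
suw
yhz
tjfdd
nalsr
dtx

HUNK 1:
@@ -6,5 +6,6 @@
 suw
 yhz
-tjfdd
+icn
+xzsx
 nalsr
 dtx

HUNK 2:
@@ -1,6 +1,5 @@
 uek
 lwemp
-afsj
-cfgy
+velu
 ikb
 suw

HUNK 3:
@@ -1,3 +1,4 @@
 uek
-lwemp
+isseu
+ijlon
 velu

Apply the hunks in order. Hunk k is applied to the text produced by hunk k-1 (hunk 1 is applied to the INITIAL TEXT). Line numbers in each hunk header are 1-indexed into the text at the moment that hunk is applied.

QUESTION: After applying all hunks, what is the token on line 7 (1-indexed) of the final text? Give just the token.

Hunk 1: at line 6 remove [tjfdd] add [icn,xzsx] -> 11 lines: uek lwemp afsj cfgy ikb suw yhz icn xzsx nalsr dtx
Hunk 2: at line 1 remove [afsj,cfgy] add [velu] -> 10 lines: uek lwemp velu ikb suw yhz icn xzsx nalsr dtx
Hunk 3: at line 1 remove [lwemp] add [isseu,ijlon] -> 11 lines: uek isseu ijlon velu ikb suw yhz icn xzsx nalsr dtx
Final line 7: yhz

Answer: yhz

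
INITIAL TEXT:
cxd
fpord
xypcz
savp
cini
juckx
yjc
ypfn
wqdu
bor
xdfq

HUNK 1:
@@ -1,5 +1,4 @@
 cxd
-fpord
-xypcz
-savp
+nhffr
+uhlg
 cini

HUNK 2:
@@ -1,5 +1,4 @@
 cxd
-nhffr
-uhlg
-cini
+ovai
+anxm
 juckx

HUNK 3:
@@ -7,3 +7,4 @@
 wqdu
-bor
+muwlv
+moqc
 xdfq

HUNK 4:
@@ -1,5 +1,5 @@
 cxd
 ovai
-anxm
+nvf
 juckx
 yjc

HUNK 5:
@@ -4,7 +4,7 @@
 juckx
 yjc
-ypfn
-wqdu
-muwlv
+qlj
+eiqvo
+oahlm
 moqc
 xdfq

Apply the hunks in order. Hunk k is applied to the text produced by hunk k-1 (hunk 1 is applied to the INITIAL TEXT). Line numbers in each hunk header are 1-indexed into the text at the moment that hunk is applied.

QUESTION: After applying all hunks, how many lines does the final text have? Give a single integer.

Hunk 1: at line 1 remove [fpord,xypcz,savp] add [nhffr,uhlg] -> 10 lines: cxd nhffr uhlg cini juckx yjc ypfn wqdu bor xdfq
Hunk 2: at line 1 remove [nhffr,uhlg,cini] add [ovai,anxm] -> 9 lines: cxd ovai anxm juckx yjc ypfn wqdu bor xdfq
Hunk 3: at line 7 remove [bor] add [muwlv,moqc] -> 10 lines: cxd ovai anxm juckx yjc ypfn wqdu muwlv moqc xdfq
Hunk 4: at line 1 remove [anxm] add [nvf] -> 10 lines: cxd ovai nvf juckx yjc ypfn wqdu muwlv moqc xdfq
Hunk 5: at line 4 remove [ypfn,wqdu,muwlv] add [qlj,eiqvo,oahlm] -> 10 lines: cxd ovai nvf juckx yjc qlj eiqvo oahlm moqc xdfq
Final line count: 10

Answer: 10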